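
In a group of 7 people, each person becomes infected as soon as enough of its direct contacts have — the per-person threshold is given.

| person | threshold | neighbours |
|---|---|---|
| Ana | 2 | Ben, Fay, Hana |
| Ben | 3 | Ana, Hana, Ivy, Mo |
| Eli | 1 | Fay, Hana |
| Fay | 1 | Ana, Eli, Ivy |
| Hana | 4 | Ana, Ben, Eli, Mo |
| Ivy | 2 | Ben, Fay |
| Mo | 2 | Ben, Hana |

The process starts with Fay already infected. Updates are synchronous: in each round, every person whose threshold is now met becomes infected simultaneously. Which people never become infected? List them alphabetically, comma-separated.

Ana, Ben, Hana, Ivy, Mo

Round 1 — Fay becomes infected (initial).
Round 2 — checking thresholds:
  Ana: 1 of 3 neighbours < 2, holds.
  Eli: 1 of 2 neighbours ≥ 1, becomes infected.
  Ivy: 1 of 2 neighbours < 2, holds.
Round 3 — no new infections; cascade stops.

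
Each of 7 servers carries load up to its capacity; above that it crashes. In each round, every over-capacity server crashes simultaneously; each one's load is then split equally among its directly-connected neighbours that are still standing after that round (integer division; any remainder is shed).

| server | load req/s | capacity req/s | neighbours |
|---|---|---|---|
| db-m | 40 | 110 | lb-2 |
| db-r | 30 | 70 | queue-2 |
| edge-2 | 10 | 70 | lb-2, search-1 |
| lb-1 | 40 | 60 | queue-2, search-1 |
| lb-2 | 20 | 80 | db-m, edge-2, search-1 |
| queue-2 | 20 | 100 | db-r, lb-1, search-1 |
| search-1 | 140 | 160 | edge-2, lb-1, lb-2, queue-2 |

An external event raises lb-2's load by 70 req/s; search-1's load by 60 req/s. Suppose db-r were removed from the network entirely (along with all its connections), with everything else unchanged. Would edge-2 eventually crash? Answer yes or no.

yes

With db-r removed:
Round 1 — lb-2 at 90 > 80; search-1 at 200 > 160. lb-2, search-1 crash.
  lb-2 sheds 90 req/s to db-m, edge-2: 45 each.
    db-m: 40+45 = 85 ≤ 110
    edge-2: 10+45 = 55 ≤ 70
  search-1 sheds 200 req/s to edge-2, lb-1, queue-2: 66 each (2 lost).
    edge-2: 55+66 = 121 > 70
    lb-1: 40+66 = 106 > 60
    queue-2: 20+66 = 86 ≤ 100
Round 2 — edge-2, lb-1 crash.
  edge-2 sheds 121 req/s: no online neighbours, lost.
  lb-1 sheds 106 req/s to queue-2: 106 each.
    queue-2: 86+106 = 192 > 100
Round 3 — queue-2 crashes.
  queue-2 sheds 192 req/s: no online neighbours, lost.
No further crashes.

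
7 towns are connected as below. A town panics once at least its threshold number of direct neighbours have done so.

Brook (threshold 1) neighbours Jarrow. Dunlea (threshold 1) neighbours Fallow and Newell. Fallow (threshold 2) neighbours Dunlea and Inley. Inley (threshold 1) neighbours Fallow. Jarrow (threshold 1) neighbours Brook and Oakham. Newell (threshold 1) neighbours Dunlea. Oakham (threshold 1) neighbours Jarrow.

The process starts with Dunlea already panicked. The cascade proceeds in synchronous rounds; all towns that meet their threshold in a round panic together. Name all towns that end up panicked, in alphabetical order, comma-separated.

Dunlea, Newell

Round 1 — Dunlea panics (initial).
Round 2 — checking thresholds:
  Fallow: 1 of 2 neighbours < 2, holds.
  Newell: 1 of 1 neighbours ≥ 1, panics.
Round 3 — no new panics; cascade stops.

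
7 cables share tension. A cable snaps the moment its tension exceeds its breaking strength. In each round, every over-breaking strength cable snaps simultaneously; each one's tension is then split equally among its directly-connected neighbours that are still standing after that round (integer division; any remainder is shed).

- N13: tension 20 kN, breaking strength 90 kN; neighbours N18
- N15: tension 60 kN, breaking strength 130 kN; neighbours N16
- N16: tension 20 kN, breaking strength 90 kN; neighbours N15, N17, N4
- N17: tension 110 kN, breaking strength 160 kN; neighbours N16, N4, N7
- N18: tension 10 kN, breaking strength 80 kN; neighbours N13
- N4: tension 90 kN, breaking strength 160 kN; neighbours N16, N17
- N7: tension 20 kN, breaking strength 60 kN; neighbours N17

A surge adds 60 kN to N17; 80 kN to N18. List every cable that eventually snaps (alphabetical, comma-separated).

N13, N17, N18, N7

Round 1 — N17 at 170 > 160; N18 at 90 > 80. N17, N18 snap.
  N17 sheds 170 kN to N16, N4, N7: 56 each (2 lost).
    N16: 20+56 = 76 ≤ 90
    N4: 90+56 = 146 ≤ 160
    N7: 20+56 = 76 > 60
  N18 sheds 90 kN to N13: 90 each.
    N13: 20+90 = 110 > 90
Round 2 — N13, N7 snap.
  N13 sheds 110 kN: no online neighbours, lost.
  N7 sheds 76 kN: no online neighbours, lost.
No further breaks.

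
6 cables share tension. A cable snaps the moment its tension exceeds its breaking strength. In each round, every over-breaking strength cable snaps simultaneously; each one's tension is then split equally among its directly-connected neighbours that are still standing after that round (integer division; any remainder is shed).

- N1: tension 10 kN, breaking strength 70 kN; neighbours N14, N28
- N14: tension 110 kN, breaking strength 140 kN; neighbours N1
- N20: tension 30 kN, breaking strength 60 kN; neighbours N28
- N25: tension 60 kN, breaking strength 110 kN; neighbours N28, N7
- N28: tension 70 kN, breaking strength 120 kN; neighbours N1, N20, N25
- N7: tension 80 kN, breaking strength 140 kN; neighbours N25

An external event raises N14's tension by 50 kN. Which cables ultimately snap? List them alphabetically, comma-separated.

N1, N14, N20, N25, N28, N7

Round 1 — N14 at 160 > 140. N14 snaps.
  N14 sheds 160 kN to N1: 160 each.
    N1: 10+160 = 170 > 70
Round 2 — N1 snaps.
  N1 sheds 170 kN to N28: 170 each.
    N28: 70+170 = 240 > 120
Round 3 — N28 snaps.
  N28 sheds 240 kN to N20, N25: 120 each.
    N20: 30+120 = 150 > 60
    N25: 60+120 = 180 > 110
Round 4 — N20, N25 snap.
  N20 sheds 150 kN: no online neighbours, lost.
  N25 sheds 180 kN to N7: 180 each.
    N7: 80+180 = 260 > 140
Round 5 — N7 snaps.
  N7 sheds 260 kN: no online neighbours, lost.
No further breaks.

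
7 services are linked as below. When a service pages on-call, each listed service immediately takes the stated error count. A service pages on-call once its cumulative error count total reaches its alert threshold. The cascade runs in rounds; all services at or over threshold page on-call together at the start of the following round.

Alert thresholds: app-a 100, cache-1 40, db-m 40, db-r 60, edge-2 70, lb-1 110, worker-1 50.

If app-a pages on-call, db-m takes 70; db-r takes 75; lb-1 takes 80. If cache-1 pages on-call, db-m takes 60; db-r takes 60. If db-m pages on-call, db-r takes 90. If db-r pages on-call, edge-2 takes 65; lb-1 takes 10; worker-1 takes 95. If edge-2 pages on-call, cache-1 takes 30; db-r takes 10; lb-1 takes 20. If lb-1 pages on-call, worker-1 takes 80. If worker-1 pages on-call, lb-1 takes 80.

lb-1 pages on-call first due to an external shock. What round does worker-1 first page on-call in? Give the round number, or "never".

2

Round 1 — lb-1 pages on-call (initial).
  worker-1: +80 → 80 ≥ 50
Round 2 — worker-1 pages on-call.
No further pages.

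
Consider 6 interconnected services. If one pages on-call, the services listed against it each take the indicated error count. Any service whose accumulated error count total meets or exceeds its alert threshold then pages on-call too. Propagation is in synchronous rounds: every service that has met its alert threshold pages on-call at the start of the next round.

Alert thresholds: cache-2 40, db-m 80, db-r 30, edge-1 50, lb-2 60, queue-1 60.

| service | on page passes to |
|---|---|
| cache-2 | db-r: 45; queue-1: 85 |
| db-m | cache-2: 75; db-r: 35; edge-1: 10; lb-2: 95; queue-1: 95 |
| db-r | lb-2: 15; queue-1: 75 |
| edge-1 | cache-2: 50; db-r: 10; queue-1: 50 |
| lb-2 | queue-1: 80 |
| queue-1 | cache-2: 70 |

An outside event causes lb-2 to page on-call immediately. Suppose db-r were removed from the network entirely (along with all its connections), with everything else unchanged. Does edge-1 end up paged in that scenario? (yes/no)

no

With db-r removed:
Round 1 — lb-2 pages on-call (initial).
  queue-1: +80 → 80 ≥ 60
Round 2 — queue-1 pages on-call.
  cache-2: +70 → 70 ≥ 40
Round 3 — cache-2 pages on-call.
No further pages.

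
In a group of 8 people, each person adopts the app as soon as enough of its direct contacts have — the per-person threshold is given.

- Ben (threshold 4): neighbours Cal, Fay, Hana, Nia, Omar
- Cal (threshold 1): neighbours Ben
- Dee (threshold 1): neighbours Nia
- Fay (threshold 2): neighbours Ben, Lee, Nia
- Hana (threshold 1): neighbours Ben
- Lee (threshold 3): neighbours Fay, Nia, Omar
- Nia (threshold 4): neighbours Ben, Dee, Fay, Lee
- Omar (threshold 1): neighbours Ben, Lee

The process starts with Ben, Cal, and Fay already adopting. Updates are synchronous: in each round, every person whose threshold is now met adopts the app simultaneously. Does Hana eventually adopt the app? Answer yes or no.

yes

Round 1 — Ben, Cal, Fay adopt the app (initial).
Round 2 — checking thresholds:
  Hana: 1 of 1 neighbours ≥ 1, adopts the app.
  Lee: 1 of 3 neighbours < 3, holds.
  Nia: 2 of 4 neighbours < 4, holds.
  Omar: 1 of 2 neighbours ≥ 1, adopts the app.
Round 3 — no new adoptions; cascade stops.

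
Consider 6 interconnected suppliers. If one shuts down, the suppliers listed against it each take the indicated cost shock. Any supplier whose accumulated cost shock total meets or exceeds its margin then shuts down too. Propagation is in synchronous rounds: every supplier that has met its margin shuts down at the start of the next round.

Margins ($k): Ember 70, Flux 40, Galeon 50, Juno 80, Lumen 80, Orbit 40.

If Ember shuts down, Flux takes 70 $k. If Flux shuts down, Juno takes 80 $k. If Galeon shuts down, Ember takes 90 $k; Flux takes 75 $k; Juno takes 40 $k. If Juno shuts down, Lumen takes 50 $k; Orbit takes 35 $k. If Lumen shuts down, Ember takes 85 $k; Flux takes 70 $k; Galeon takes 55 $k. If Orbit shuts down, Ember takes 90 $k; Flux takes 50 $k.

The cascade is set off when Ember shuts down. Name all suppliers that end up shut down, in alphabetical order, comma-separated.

Ember, Flux, Juno

Round 1 — Ember shuts down (initial).
  Flux: +70 → 70 ≥ 40
Round 2 — Flux shuts down.
  Juno: +80 → 80 ≥ 80
Round 3 — Juno shuts down.
  Lumen: +50 → 50 < 80
  Orbit: +35 → 35 < 40
No further shutdowns.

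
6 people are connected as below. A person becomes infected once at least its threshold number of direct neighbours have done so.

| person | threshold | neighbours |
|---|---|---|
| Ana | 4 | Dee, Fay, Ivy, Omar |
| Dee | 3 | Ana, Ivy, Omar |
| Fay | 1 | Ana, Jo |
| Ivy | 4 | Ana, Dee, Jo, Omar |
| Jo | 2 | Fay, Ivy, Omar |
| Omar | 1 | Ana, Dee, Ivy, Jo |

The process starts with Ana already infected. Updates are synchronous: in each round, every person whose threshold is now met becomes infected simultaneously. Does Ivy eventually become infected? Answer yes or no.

Round 1 — Ana becomes infected (initial).
Round 2 — checking thresholds:
  Dee: 1 of 3 neighbours < 3, not yet.
  Fay: 1 of 2 neighbours ≥ 1, becomes infected.
  Ivy: 1 of 4 neighbours < 4, not yet.
  Omar: 1 of 4 neighbours ≥ 1, becomes infected.
Round 3 — checking thresholds:
  Dee: 2 of 3 neighbours < 3, not yet.
  Ivy: 2 of 4 neighbours < 4, not yet.
  Jo: 2 of 3 neighbours ≥ 2, becomes infected.
Round 4 — no new infections; cascade stops.

no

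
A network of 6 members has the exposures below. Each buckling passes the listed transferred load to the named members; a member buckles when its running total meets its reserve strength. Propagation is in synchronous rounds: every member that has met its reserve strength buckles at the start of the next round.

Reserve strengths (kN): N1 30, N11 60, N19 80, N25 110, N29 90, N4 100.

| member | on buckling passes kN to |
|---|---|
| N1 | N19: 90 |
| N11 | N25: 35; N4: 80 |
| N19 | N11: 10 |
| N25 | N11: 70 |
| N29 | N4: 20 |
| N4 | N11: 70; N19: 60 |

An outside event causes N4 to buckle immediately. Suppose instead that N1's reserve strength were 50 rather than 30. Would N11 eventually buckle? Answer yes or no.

yes

With N1's reserve strength at 50:
Round 1 — N4 buckles (initial).
  N11: +70 → 70 ≥ 60
  N19: +60 → 60 < 80
Round 2 — N11 buckles.
  N25: +35 → 35 < 110
No further bucklings.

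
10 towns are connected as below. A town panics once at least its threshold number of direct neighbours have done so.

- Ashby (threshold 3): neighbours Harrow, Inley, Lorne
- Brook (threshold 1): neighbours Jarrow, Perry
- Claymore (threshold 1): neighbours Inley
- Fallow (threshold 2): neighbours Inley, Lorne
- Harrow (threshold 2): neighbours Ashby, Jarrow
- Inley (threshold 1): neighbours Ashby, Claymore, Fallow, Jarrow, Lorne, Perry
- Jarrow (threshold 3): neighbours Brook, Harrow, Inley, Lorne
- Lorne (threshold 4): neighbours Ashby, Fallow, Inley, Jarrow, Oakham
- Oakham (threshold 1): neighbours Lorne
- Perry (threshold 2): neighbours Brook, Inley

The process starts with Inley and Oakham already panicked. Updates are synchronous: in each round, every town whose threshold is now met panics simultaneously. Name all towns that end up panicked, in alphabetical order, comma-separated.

Claymore, Inley, Oakham

Round 1 — Inley, Oakham panic (initial).
Round 2 — checking thresholds:
  Ashby: 1 of 3 neighbours < 3, below threshold.
  Claymore: 1 of 1 neighbours ≥ 1, panics.
  Fallow: 1 of 2 neighbours < 2, below threshold.
  Jarrow: 1 of 4 neighbours < 3, below threshold.
  Lorne: 2 of 5 neighbours < 4, below threshold.
  Perry: 1 of 2 neighbours < 2, below threshold.
Round 3 — no new panics; cascade stops.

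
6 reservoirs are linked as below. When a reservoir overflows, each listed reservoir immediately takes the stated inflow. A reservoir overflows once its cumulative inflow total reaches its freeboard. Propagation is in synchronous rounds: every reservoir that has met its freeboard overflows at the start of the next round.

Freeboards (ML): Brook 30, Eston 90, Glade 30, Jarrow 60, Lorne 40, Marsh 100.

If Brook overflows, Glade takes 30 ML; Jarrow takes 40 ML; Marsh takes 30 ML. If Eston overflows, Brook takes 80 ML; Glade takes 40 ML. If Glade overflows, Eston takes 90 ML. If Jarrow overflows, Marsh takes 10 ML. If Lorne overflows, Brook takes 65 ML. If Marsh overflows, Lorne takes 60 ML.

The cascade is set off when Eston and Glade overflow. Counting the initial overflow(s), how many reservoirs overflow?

Round 1 — Eston, Glade overflow (initial).
  Brook: +80 → 80 ≥ 30
Round 2 — Brook overflows.
  Jarrow: +40 → 40 < 60
  Marsh: +30 → 30 < 100
No further overflows.

3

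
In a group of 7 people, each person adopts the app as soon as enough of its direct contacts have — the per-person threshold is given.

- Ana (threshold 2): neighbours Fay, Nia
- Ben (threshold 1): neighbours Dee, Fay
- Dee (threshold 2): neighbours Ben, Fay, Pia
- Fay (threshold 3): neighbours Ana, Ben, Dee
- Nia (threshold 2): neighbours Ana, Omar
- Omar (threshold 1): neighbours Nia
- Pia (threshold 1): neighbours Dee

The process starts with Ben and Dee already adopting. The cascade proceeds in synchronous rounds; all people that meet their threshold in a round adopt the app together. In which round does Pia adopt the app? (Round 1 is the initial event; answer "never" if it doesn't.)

2

Round 1 — Ben, Dee adopt the app (initial).
Round 2 — checking thresholds:
  Fay: 2 of 3 neighbours < 3, holds.
  Pia: 1 of 1 neighbours ≥ 1, adopts the app.
Round 3 — no new adoptions; cascade stops.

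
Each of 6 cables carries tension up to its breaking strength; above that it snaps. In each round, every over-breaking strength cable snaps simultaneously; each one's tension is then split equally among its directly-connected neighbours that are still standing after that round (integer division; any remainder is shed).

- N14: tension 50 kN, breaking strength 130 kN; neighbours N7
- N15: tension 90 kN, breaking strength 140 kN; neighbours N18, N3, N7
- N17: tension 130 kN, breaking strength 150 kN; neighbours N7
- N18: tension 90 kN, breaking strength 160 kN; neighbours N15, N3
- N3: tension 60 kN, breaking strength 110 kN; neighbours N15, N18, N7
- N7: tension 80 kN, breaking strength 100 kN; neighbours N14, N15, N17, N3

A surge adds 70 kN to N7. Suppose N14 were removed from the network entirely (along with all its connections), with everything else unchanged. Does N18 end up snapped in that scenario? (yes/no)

no

With N14 removed:
Round 1 — N7 at 150 > 100. N7 snaps.
  N7 sheds 150 kN to N15, N17, N3: 50 each.
    N15: 90+50 = 140 ≤ 140
    N17: 130+50 = 180 > 150
    N3: 60+50 = 110 ≤ 110
Round 2 — N17 snaps.
  N17 sheds 180 kN: no online neighbours, lost.
No further breaks.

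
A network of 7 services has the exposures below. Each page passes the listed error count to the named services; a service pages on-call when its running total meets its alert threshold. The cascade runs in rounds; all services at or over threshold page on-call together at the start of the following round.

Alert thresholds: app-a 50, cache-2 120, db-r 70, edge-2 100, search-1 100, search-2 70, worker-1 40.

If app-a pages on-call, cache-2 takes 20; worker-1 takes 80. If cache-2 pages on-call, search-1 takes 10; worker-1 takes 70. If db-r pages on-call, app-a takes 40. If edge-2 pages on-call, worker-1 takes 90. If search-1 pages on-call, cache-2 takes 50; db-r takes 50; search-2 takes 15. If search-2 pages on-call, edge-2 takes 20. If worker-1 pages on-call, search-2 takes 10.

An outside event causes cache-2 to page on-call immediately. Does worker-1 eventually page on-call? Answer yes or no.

yes

Round 1 — cache-2 pages on-call (initial).
  search-1: +10 → 10 < 100
  worker-1: +70 → 70 ≥ 40
Round 2 — worker-1 pages on-call.
  search-2: +10 → 10 < 70
No further pages.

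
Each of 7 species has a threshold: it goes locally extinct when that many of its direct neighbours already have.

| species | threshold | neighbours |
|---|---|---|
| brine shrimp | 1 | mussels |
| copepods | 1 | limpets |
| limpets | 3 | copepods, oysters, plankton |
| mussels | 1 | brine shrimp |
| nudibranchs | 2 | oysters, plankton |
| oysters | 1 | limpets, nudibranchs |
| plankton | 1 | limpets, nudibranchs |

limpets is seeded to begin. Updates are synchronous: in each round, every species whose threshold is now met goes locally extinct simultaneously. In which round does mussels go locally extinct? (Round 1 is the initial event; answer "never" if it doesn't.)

Round 1 — limpets goes locally extinct (initial).
Round 2 — checking thresholds:
  copepods: 1 of 1 neighbours ≥ 1, goes locally extinct.
  oysters: 1 of 2 neighbours ≥ 1, goes locally extinct.
  plankton: 1 of 2 neighbours ≥ 1, goes locally extinct.
Round 3 — checking thresholds:
  nudibranchs: 2 of 2 neighbours ≥ 2, goes locally extinct.
Round 4 — no new extinctions; cascade stops.

never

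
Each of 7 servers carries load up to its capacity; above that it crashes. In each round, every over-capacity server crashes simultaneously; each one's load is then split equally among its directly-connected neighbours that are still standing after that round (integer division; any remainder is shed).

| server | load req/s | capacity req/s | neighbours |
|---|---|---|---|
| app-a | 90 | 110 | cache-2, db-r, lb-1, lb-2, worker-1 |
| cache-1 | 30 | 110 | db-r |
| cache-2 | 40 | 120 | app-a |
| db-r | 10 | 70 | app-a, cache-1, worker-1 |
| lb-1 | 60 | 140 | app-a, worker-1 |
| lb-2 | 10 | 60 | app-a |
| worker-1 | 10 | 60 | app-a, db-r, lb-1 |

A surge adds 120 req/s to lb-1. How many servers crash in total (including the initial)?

Round 1 — lb-1 at 180 > 140. lb-1 crashes.
  lb-1 sheds 180 req/s to app-a, worker-1: 90 each.
    app-a: 90+90 = 180 > 110
    worker-1: 10+90 = 100 > 60
Round 2 — app-a, worker-1 crash.
  app-a sheds 180 req/s to cache-2, db-r, lb-2: 60 each.
    cache-2: 40+60 = 100 ≤ 120
    db-r: 10+60 = 70 ≤ 70
    lb-2: 10+60 = 70 > 60
  worker-1 sheds 100 req/s to db-r: 100 each.
    db-r: 70+100 = 170 > 70
Round 3 — db-r, lb-2 crash.
  db-r sheds 170 req/s to cache-1: 170 each.
    cache-1: 30+170 = 200 > 110
  lb-2 sheds 70 req/s: no online neighbours, lost.
Round 4 — cache-1 crashes.
  cache-1 sheds 200 req/s: no online neighbours, lost.
No further crashes.

6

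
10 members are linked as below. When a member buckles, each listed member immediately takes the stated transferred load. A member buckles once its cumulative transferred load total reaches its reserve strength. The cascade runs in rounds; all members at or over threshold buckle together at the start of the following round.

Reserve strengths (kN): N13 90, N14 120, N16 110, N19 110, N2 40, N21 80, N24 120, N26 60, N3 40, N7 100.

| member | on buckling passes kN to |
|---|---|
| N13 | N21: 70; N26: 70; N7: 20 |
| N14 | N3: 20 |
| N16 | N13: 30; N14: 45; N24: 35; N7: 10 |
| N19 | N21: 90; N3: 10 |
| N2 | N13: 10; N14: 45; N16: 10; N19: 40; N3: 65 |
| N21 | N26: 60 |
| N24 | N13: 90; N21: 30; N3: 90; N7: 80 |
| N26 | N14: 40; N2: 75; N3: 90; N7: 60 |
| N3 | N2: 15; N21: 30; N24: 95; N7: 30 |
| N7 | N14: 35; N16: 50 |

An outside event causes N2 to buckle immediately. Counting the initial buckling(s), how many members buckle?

Round 1 — N2 buckles (initial).
  N13: +10 → 10 < 90
  N14: +45 → 45 < 120
  N16: +10 → 10 < 110
  N19: +40 → 40 < 110
  N3: +65 → 65 ≥ 40
Round 2 — N3 buckles.
  N21: +30 → 30 < 80
  N24: +95 → 95 < 120
  N7: +30 → 30 < 100
No further bucklings.

2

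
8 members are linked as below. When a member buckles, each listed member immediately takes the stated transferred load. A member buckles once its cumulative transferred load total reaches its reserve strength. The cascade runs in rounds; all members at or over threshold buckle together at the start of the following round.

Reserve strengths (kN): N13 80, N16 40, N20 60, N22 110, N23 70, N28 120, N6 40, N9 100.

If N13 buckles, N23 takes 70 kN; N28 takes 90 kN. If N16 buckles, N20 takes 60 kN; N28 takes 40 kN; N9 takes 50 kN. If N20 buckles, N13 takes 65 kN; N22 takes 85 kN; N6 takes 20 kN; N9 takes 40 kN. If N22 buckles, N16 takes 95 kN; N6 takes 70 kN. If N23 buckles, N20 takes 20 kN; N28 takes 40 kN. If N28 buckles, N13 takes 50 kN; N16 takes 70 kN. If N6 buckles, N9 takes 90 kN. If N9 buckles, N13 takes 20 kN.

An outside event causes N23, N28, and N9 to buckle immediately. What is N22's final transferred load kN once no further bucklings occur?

85

Round 1 — N23, N28, N9 buckle (initial).
  N13: +50+20 → 70 < 80
  N16: +70 → 70 ≥ 40
  N20: +20 → 20 < 60
Round 2 — N16 buckles.
  N20: +60 → 80 ≥ 60
Round 3 — N20 buckles.
  N13: +65 → 135 ≥ 80
  N22: +85 → 85 < 110
  N6: +20 → 20 < 40
Round 4 — N13 buckles.
No further bucklings.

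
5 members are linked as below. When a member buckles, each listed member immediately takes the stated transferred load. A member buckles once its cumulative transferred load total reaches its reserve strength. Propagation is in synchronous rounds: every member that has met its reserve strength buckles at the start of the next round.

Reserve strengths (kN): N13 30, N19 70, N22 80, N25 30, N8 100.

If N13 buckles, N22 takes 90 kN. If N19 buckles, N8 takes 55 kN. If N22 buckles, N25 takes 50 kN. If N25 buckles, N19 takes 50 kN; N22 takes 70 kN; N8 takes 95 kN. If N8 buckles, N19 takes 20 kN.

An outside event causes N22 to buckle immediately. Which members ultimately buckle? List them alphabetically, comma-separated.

N22, N25

Round 1 — N22 buckles (initial).
  N25: +50 → 50 ≥ 30
Round 2 — N25 buckles.
  N19: +50 → 50 < 70
  N8: +95 → 95 < 100
No further bucklings.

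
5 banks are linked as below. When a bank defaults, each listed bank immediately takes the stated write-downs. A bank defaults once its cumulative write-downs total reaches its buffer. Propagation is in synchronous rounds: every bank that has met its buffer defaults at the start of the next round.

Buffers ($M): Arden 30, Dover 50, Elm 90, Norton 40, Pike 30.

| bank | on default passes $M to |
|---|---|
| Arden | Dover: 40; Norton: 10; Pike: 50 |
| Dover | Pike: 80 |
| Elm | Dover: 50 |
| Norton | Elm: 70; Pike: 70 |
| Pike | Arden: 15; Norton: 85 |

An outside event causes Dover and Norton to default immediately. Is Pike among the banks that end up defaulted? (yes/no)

yes

Round 1 — Dover, Norton default (initial).
  Elm: +70 → 70 < 90
  Pike: +80+70 → 150 ≥ 30
Round 2 — Pike defaults.
  Arden: +15 → 15 < 30
No further defaults.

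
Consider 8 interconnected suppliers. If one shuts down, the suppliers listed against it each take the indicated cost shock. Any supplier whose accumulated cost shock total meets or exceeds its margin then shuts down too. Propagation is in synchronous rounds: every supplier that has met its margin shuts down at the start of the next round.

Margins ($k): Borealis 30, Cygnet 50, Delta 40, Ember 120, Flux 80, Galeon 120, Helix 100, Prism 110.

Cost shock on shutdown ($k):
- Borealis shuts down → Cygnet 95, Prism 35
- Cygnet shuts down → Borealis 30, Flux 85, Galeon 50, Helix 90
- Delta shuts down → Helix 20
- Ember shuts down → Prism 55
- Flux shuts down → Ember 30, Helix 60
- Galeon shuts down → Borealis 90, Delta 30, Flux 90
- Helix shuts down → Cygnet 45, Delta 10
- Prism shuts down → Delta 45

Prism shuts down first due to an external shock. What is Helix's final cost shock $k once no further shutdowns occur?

20

Round 1 — Prism shuts down (initial).
  Delta: +45 → 45 ≥ 40
Round 2 — Delta shuts down.
  Helix: +20 → 20 < 100
No further shutdowns.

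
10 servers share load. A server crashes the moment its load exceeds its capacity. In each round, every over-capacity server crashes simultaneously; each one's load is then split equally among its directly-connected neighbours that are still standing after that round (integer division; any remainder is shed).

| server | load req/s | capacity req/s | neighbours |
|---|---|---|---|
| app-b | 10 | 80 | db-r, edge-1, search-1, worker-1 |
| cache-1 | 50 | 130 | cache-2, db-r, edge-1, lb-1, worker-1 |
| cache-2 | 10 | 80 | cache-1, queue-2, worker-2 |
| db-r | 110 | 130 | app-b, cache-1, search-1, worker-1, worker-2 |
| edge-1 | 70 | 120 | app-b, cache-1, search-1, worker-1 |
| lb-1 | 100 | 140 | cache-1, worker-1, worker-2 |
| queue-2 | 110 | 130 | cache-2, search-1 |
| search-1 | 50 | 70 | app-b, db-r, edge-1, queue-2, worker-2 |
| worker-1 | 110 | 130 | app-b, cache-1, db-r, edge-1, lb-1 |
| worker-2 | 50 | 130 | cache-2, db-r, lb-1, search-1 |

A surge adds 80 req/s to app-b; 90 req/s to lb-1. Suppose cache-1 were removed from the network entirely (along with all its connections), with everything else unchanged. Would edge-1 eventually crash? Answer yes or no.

yes

With cache-1 removed:
Round 1 — app-b at 90 > 80; lb-1 at 190 > 140. app-b, lb-1 crash.
  app-b sheds 90 req/s to db-r, edge-1, search-1, worker-1: 22 each (2 lost).
    db-r: 110+22 = 132 > 130
    edge-1: 70+22 = 92 ≤ 120
    search-1: 50+22 = 72 > 70
    worker-1: 110+22 = 132 > 130
  lb-1 sheds 190 req/s to worker-1, worker-2: 95 each.
    worker-1: 132+95 = 227 > 130
    worker-2: 50+95 = 145 > 130
Round 2 — db-r, search-1, worker-1, worker-2 crash.
  db-r sheds 132 req/s: no online neighbours, lost.
  search-1 sheds 72 req/s to edge-1, queue-2: 36 each.
    edge-1: 92+36 = 128 > 120
    queue-2: 110+36 = 146 > 130
  worker-1 sheds 227 req/s to edge-1: 227 each.
    edge-1: 128+227 = 355 > 120
  worker-2 sheds 145 req/s to cache-2: 145 each.
    cache-2: 10+145 = 155 > 80
Round 3 — cache-2, edge-1, queue-2 crash.
  cache-2 sheds 155 req/s: no online neighbours, lost.
  edge-1 sheds 355 req/s: no online neighbours, lost.
  queue-2 sheds 146 req/s: no online neighbours, lost.
No further crashes.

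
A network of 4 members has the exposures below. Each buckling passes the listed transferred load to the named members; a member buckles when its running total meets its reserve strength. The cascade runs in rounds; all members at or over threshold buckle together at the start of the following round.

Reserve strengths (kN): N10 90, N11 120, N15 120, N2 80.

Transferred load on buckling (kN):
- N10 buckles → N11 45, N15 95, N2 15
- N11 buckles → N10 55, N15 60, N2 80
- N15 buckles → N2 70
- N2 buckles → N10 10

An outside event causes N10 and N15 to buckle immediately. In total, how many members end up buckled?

3

Round 1 — N10, N15 buckle (initial).
  N11: +45 → 45 < 120
  N2: +15+70 → 85 ≥ 80
Round 2 — N2 buckles.
No further bucklings.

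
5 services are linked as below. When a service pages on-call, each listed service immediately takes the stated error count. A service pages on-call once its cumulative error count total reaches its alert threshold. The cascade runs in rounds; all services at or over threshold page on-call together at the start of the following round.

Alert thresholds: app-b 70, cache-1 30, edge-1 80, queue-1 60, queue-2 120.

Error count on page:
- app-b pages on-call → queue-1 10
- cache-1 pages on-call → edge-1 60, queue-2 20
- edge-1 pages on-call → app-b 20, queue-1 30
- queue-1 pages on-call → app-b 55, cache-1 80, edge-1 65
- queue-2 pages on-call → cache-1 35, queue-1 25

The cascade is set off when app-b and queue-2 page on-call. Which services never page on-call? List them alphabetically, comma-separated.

Round 1 — app-b, queue-2 page on-call (initial).
  cache-1: +35 → 35 ≥ 30
  queue-1: +10+25 → 35 < 60
Round 2 — cache-1 pages on-call.
  edge-1: +60 → 60 < 80
No further pages.

edge-1, queue-1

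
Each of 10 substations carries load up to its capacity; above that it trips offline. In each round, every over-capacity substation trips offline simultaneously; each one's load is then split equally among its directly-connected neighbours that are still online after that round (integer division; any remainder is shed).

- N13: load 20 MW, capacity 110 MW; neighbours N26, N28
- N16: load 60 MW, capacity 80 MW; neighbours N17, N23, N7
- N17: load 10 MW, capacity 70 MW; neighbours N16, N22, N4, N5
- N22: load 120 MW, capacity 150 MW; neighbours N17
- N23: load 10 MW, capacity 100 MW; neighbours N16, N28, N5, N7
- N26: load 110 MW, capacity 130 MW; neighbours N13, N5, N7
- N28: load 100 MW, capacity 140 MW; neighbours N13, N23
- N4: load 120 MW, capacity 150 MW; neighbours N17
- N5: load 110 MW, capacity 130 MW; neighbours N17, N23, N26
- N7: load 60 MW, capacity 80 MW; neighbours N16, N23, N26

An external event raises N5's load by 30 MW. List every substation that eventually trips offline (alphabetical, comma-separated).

N13, N16, N17, N22, N23, N26, N28, N4, N5, N7

Round 1 — N5 at 140 > 130. N5 trips offline.
  N5 sheds 140 MW to N17, N23, N26: 46 each (2 lost).
    N17: 10+46 = 56 ≤ 70
    N23: 10+46 = 56 ≤ 100
    N26: 110+46 = 156 > 130
Round 2 — N26 trips offline.
  N26 sheds 156 MW to N13, N7: 78 each.
    N13: 20+78 = 98 ≤ 110
    N7: 60+78 = 138 > 80
Round 3 — N7 trips offline.
  N7 sheds 138 MW to N16, N23: 69 each.
    N16: 60+69 = 129 > 80
    N23: 56+69 = 125 > 100
Round 4 — N16, N23 trip offline.
  N16 sheds 129 MW to N17: 129 each.
    N17: 56+129 = 185 > 70
  N23 sheds 125 MW to N28: 125 each.
    N28: 100+125 = 225 > 140
Round 5 — N17, N28 trip offline.
  N17 sheds 185 MW to N22, N4: 92 each (1 lost).
    N22: 120+92 = 212 > 150
    N4: 120+92 = 212 > 150
  N28 sheds 225 MW to N13: 225 each.
    N13: 98+225 = 323 > 110
Round 6 — N13, N22, N4 trip offline.
  N13 sheds 323 MW: no online neighbours, lost.
  N22 sheds 212 MW: no online neighbours, lost.
  N4 sheds 212 MW: no online neighbours, lost.
No further trips.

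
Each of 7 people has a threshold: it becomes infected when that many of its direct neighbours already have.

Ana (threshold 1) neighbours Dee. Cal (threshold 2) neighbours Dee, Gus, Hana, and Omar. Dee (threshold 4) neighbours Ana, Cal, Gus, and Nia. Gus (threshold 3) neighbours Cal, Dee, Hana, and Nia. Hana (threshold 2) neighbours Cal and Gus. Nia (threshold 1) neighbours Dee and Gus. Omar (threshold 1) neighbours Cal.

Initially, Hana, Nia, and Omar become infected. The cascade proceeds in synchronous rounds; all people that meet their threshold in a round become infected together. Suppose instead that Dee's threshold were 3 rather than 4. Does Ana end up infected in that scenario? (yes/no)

yes

With Dee's threshold at 3:
Round 1 — Hana, Nia, Omar become infected (initial).
Round 2 — checking thresholds:
  Cal: 2 of 4 neighbours ≥ 2, becomes infected.
  Dee: 1 of 4 neighbours < 3, not yet.
  Gus: 2 of 4 neighbours < 3, not yet.
Round 3 — checking thresholds:
  Dee: 2 of 4 neighbours < 3, not yet.
  Gus: 3 of 4 neighbours ≥ 3, becomes infected.
Round 4 — checking thresholds:
  Dee: 3 of 4 neighbours ≥ 3, becomes infected.
Round 5 — checking thresholds:
  Ana: 1 of 1 neighbours ≥ 1, becomes infected.
Round 6 — no new infections; cascade stops.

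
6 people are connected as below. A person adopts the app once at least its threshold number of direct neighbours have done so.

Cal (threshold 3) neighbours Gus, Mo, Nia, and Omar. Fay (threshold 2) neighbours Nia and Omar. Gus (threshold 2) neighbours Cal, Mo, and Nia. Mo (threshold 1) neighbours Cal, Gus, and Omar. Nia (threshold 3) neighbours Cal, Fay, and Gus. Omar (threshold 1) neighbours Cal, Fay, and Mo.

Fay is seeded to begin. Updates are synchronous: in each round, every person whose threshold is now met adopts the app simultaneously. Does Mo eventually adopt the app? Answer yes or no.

yes

Round 1 — Fay adopts the app (initial).
Round 2 — checking thresholds:
  Nia: 1 of 3 neighbours < 3, holds.
  Omar: 1 of 3 neighbours ≥ 1, adopts the app.
Round 3 — checking thresholds:
  Cal: 1 of 4 neighbours < 3, holds.
  Mo: 1 of 3 neighbours ≥ 1, adopts the app.
  Nia: 1 of 3 neighbours < 3, holds.
Round 4 — no new adoptions; cascade stops.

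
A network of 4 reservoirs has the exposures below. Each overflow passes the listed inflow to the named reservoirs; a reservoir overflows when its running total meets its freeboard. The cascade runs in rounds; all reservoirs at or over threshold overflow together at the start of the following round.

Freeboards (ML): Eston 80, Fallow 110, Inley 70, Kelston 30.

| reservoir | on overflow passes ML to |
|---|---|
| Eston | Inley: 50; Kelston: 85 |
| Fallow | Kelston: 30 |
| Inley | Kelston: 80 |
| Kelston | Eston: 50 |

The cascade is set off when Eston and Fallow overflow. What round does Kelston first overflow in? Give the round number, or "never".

Round 1 — Eston, Fallow overflow (initial).
  Inley: +50 → 50 < 70
  Kelston: +85+30 → 115 ≥ 30
Round 2 — Kelston overflows.
No further overflows.

2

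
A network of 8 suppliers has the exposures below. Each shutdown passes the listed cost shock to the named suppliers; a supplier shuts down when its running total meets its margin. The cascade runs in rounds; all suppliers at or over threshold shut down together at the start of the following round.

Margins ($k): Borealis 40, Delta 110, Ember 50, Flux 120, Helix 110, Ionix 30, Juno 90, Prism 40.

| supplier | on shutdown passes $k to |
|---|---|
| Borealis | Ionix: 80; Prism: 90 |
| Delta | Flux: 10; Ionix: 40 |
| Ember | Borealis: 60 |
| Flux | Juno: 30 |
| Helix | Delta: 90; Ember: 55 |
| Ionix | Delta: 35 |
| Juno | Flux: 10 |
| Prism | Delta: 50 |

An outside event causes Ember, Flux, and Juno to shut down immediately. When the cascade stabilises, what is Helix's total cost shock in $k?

Round 1 — Ember, Flux, Juno shut down (initial).
  Borealis: +60 → 60 ≥ 40
Round 2 — Borealis shuts down.
  Ionix: +80 → 80 ≥ 30
  Prism: +90 → 90 ≥ 40
Round 3 — Ionix, Prism shut down.
  Delta: +35+50 → 85 < 110
No further shutdowns.

0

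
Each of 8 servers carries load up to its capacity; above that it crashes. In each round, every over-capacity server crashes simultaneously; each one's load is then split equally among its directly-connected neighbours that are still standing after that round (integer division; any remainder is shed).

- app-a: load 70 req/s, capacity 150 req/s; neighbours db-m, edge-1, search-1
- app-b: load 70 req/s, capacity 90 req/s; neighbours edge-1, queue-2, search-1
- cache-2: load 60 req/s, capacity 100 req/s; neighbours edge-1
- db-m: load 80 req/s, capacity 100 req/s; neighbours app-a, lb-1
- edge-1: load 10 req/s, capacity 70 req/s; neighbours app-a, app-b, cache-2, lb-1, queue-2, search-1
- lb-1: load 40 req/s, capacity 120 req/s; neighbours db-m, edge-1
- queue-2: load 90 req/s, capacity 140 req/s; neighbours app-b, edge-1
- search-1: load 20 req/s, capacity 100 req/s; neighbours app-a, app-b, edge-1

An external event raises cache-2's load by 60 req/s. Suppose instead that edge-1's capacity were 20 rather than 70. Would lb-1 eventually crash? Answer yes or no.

With edge-1's capacity at 20:
Round 1 — cache-2 at 120 > 100. cache-2 crashes.
  cache-2 sheds 120 req/s to edge-1: 120 each.
    edge-1: 10+120 = 130 > 20
Round 2 — edge-1 crashes.
  edge-1 sheds 130 req/s to app-a, app-b, lb-1, queue-2, search-1: 26 each.
    app-a: 70+26 = 96 ≤ 150
    app-b: 70+26 = 96 > 90
    lb-1: 40+26 = 66 ≤ 120
    queue-2: 90+26 = 116 ≤ 140
    search-1: 20+26 = 46 ≤ 100
Round 3 — app-b crashes.
  app-b sheds 96 req/s to queue-2, search-1: 48 each.
    queue-2: 116+48 = 164 > 140
    search-1: 46+48 = 94 ≤ 100
Round 4 — queue-2 crashes.
  queue-2 sheds 164 req/s: no online neighbours, lost.
No further crashes.

no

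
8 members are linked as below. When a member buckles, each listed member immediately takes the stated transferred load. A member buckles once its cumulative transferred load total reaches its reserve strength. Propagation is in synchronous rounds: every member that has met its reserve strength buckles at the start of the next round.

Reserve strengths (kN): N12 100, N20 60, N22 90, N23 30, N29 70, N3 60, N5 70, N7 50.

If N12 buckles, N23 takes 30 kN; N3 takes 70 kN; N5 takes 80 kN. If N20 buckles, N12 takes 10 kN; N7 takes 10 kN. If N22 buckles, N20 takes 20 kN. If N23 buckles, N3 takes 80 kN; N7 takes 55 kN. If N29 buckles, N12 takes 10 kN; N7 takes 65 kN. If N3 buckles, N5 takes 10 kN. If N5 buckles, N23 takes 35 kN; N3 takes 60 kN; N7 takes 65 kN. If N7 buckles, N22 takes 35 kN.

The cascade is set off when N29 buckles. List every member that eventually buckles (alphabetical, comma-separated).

Round 1 — N29 buckles (initial).
  N12: +10 → 10 < 100
  N7: +65 → 65 ≥ 50
Round 2 — N7 buckles.
  N22: +35 → 35 < 90
No further bucklings.

N29, N7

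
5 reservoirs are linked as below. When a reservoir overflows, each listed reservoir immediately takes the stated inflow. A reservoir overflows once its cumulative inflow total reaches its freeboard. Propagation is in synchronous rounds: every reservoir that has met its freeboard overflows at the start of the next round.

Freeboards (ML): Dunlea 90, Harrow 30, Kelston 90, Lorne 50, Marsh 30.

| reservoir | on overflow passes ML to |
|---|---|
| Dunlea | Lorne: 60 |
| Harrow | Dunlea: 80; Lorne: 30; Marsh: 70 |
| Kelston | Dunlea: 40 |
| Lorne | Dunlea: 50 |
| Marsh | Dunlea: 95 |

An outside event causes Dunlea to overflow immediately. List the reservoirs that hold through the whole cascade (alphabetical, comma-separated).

Round 1 — Dunlea overflows (initial).
  Lorne: +60 → 60 ≥ 50
Round 2 — Lorne overflows.
No further overflows.

Harrow, Kelston, Marsh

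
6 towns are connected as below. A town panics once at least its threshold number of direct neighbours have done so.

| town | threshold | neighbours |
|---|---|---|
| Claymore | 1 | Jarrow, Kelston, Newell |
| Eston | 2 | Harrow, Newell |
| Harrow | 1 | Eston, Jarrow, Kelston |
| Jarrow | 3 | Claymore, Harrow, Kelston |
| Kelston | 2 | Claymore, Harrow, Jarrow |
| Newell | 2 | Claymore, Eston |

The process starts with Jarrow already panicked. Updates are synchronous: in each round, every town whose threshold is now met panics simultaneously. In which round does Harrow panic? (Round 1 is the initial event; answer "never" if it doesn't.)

Round 1 — Jarrow panics (initial).
Round 2 — checking thresholds:
  Claymore: 1 of 3 neighbours ≥ 1, panics.
  Harrow: 1 of 3 neighbours ≥ 1, panics.
  Kelston: 1 of 3 neighbours < 2, holds.
Round 3 — checking thresholds:
  Eston: 1 of 2 neighbours < 2, holds.
  Kelston: 3 of 3 neighbours ≥ 2, panics.
  Newell: 1 of 2 neighbours < 2, holds.
Round 4 — no new panics; cascade stops.

2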